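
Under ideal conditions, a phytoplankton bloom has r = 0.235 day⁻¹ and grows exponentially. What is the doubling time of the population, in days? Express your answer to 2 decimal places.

Doubling time t_d = ln(2)/r = 0.6931/0.235 = 2.9496.

2.95 days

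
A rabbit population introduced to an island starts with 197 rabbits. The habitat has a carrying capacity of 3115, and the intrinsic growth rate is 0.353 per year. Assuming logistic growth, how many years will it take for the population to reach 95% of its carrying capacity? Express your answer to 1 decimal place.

A = (K − N₀)/N₀ = (3115 − 197)/197 = 14.812.
Solve 3115/(1 + 14.812·e^(−0.353t)) = 2959.25: 1 + 14.812·e^(−0.353t) = 1.0526, so e^(−0.353t) = 0.00355326.
−0.353·t = ln(0.00355326) = -5.6399, so t = 5.6399/0.353 = 15.977.

16.0 years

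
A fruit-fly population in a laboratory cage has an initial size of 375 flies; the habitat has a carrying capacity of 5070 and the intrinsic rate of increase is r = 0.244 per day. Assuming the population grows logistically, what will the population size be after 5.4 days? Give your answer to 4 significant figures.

1165 flies

A = (K − N₀)/N₀ = (5070 − 375)/375 = 12.52.
N(t) = K/(1 + A·e^(−rt)) = 5070/(1 + 12.52×e^(−0.244×5.4)).
e^(−1.318) = 0.26778; denominator = 1 + 12.52×0.26778 = 4.3526.
N = 5070/4.3526 = 1164.83.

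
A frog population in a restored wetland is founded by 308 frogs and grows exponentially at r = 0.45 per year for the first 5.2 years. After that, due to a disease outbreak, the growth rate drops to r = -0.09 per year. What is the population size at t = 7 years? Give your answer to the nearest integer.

Phase 1: N(5.2) = 308·e^(0.45×5.2) = 308·e^2.34 = 3197.42.
Phase 2 runs for 7 − 5.2 = 1.8 years at r = -0.09.
N(7) = 3197.42·e^(-0.09×1.8) = 3197.42·e^-0.162 = 2719.22.

2719 frogs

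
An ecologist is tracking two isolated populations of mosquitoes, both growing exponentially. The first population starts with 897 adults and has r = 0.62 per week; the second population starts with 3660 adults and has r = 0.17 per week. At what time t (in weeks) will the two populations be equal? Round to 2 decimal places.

Set 897·e^(0.62t) = 3660·e^(0.17t).
e^((0.62 − 0.17)t) = 3660/897 → e^(0.45·t) = 4.0803.
0.45·t = ln(4.0803) = 1.4062, so t = 1.4062/0.45 = 3.1248.

3.12 weeks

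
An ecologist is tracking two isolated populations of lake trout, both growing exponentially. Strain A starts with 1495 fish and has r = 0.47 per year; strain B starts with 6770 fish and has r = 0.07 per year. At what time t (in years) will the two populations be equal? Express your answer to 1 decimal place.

3.8 years

Set 1495·e^(0.47t) = 6770·e^(0.07t).
e^((0.47 − 0.07)t) = 6770/1495 → e^(0.4·t) = 4.5284.
0.4·t = ln(4.5284) = 1.5104, so t = 1.5104/0.4 = 3.7759.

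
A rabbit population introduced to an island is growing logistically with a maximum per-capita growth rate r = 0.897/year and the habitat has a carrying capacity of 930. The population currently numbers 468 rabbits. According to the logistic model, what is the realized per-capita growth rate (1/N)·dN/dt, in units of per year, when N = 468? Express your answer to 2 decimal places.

(1/N)·dN/dt = r(1 − N/K) = 0.897 × (1 − 468/930).
= 0.897 × 0.49677 = 0.44561.

0.45 per year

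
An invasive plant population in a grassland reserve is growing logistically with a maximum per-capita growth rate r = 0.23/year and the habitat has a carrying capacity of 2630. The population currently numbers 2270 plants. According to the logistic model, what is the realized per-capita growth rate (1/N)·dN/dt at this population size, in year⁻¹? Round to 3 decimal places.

(1/N)·dN/dt = r(1 − N/K) = 0.23 × (1 − 2270/2630).
= 0.23 × 0.13688 = 0.031483.

0.031 per year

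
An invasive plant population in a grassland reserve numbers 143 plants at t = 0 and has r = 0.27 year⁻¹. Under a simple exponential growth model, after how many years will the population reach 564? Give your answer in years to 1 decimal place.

5.1 years

Set N₀·e^(rt) = 564: e^(0.27·t) = 564/143 = 3.9441.
0.27·t = ln(3.9441) = 1.3722, so t = 1.3722/0.27 = 5.0823.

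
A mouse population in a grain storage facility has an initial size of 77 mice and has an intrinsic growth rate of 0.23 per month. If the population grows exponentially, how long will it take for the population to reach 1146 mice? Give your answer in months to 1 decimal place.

Set N₀·e^(rt) = 1146: e^(0.23·t) = 1146/77 = 14.883.
0.23·t = ln(14.883) = 2.7002, so t = 2.7002/0.23 = 11.74.

11.7 months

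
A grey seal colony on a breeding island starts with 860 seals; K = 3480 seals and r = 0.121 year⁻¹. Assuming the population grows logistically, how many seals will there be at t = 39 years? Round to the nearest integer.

A = (K − N₀)/N₀ = (3480 − 860)/860 = 3.0465.
N(t) = K/(1 + A·e^(−rt)) = 3480/(1 + 3.0465×e^(−0.121×39)).
e^(−4.719) = 0.0089241; denominator = 1 + 3.0465×0.0089241 = 1.0272.
N = 3480/1.0272 = 3387.89.

3388 seals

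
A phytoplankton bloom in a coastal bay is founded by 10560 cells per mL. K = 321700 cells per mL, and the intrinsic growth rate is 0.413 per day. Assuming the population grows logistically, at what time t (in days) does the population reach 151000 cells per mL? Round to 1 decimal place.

A = (K − N₀)/N₀ = (321700 − 10560)/10560 = 29.464.
Solve 321700/(1 + 29.464·e^(−0.413t)) = 151000: 1 + 29.464·e^(−0.413t) = 2.1305, so e^(−0.413t) = 0.0383676.
−0.413·t = ln(0.0383676) = -3.2605, so t = 3.2605/0.413 = 7.8948.

7.9 days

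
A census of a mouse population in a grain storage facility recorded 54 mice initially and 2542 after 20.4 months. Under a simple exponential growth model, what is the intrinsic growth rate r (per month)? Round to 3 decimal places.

0.189 per month

From N(t) = N₀·e^(rt): e^(r·20.4) = 2542/54 = 47.074.
r·20.4 = ln(47.074) = 3.8517, so r = 3.8517/20.4 = 0.18881.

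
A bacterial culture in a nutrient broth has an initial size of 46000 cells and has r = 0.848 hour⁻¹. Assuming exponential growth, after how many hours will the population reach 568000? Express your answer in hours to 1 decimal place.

Set N₀·e^(rt) = 568000: e^(0.848·t) = 568000/46000 = 12.348.
0.848·t = ln(12.348) = 2.5135, so t = 2.5135/0.848 = 2.964.

3.0 hours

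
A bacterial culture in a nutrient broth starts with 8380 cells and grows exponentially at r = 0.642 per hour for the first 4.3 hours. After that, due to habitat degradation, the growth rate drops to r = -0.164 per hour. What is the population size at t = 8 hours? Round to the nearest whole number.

Phase 1: N(4.3) = 8380·e^(0.642×4.3) = 8380·e^2.761 = 132482.
Phase 2 runs for 8 − 4.3 = 3.7 hours at r = -0.164.
N(8) = 132482·e^(-0.164×3.7) = 132482·e^-0.6068 = 72215.

72215 cells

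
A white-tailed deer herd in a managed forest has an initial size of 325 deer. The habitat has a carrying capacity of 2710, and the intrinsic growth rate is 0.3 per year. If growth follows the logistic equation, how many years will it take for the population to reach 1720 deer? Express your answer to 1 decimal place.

A = (K − N₀)/N₀ = (2710 − 325)/325 = 7.3385.
Solve 2710/(1 + 7.3385·e^(−0.3t)) = 1720: 1 + 7.3385·e^(−0.3t) = 1.5756, so e^(−0.3t) = 0.0784335.
−0.3·t = ln(0.0784335) = -2.5455, so t = 2.5455/0.3 = 8.485.

8.5 years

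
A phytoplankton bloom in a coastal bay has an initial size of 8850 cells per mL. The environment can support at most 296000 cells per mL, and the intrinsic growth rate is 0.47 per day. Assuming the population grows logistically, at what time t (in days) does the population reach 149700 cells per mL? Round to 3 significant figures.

7.45 days

A = (K − N₀)/N₀ = (296000 − 8850)/8850 = 32.446.
Solve 296000/(1 + 32.446·e^(−0.47t)) = 149700: 1 + 32.446·e^(−0.47t) = 1.9773, so e^(−0.47t) = 0.0301201.
−0.47·t = ln(0.0301201) = -3.5026, so t = 3.5026/0.47 = 7.4523.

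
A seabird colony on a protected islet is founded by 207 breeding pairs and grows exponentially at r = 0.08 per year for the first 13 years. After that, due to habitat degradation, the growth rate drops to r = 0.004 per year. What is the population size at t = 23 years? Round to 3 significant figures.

Phase 1: N(13) = 207·e^(0.08×13) = 207·e^1.04 = 585.648.
Phase 2 runs for 23 − 13 = 10 years at r = 0.004.
N(23) = 585.648·e^(0.004×10) = 585.648·e^0.04 = 609.549.

610 breeding pairs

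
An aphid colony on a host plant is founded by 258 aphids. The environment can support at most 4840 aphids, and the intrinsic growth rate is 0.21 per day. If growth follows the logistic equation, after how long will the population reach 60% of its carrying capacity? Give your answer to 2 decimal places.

A = (K − N₀)/N₀ = (4840 − 258)/258 = 17.76.
Solve 4840/(1 + 17.76·e^(−0.21t)) = 2904: 1 + 17.76·e^(−0.21t) = 1.6667, so e^(−0.21t) = 0.0375382.
−0.21·t = ln(0.0375382) = -3.2824, so t = 3.2824/0.21 = 15.63.

15.63 days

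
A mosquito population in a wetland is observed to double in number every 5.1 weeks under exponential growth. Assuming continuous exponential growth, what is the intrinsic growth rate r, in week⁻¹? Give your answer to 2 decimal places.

0.14 per week

r = ln(2)/t_d = 0.6931/5.1 = 0.13591.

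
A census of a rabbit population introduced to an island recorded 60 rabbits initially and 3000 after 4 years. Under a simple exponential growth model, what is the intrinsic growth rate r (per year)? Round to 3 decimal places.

0.978 per year

From N(t) = N₀·e^(rt): e^(r·4) = 3000/60 = 50.
r·4 = ln(50) = 3.912, so r = 3.912/4 = 0.97801.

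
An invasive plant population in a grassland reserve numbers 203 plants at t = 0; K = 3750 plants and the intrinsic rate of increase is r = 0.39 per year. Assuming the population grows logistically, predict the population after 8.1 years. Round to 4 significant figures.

A = (K − N₀)/N₀ = (3750 − 203)/203 = 17.473.
N(t) = K/(1 + A·e^(−rt)) = 3750/(1 + 17.473×e^(−0.39×8.1)).
e^(−3.159) = 0.042468; denominator = 1 + 17.473×0.042468 = 1.742.
N = 3750/1.742 = 2152.65.

2153 plants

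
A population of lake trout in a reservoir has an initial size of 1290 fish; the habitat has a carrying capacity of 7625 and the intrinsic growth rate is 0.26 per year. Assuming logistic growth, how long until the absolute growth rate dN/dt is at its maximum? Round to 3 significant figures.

Logistic growth is fastest at N = K/2 = 3812.5.
A = (K − N₀)/N₀ = 4.9109. Set K/(1 + A·e^(−rt)) = K/2 → A·e^(−rt) = 1.
e^(−0.26t) = 1/4.9109 = 0.203631, so t = ln(4.9109)/0.26 = 1.5914/0.26 = 6.121.

6.12 years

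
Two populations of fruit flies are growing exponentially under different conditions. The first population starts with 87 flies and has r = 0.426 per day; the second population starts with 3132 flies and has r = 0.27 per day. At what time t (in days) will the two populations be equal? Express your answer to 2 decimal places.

22.97 days

Set 87·e^(0.426t) = 3132·e^(0.27t).
e^((0.426 − 0.27)t) = 3132/87 → e^(0.156·t) = 36.
0.156·t = ln(36) = 3.5835, so t = 3.5835/0.156 = 22.971.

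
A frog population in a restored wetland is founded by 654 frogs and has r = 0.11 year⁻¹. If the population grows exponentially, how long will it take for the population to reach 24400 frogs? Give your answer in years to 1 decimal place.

Set N₀·e^(rt) = 24400: e^(0.11·t) = 24400/654 = 37.309.
0.11·t = ln(37.309) = 3.6192, so t = 3.6192/0.11 = 32.902.

32.9 years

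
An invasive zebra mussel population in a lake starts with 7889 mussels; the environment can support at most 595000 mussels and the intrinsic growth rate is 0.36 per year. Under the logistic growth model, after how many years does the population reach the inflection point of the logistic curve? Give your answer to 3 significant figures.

Logistic growth is fastest at N = K/2 = 297500.
A = (K − N₀)/N₀ = 74.421. Set K/(1 + A·e^(−rt)) = K/2 → A·e^(−rt) = 1.
e^(−0.36t) = 1/74.421 = 0.013437, so t = ln(74.421)/0.36 = 4.3097/0.36 = 11.972.

12.0 years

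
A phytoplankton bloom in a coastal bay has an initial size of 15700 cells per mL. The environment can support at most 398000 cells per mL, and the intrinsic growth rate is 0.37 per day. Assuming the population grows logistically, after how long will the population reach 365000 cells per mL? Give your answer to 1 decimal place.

15.1 days

A = (K − N₀)/N₀ = (398000 − 15700)/15700 = 24.35.
Solve 398000/(1 + 24.35·e^(−0.37t)) = 365000: 1 + 24.35·e^(−0.37t) = 1.0904, so e^(−0.37t) = 0.00371293.
−0.37·t = ln(0.00371293) = -5.5959, so t = 5.5959/0.37 = 15.124.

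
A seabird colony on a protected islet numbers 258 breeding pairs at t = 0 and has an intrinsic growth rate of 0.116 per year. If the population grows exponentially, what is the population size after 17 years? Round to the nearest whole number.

1854 breeding pairs

N(t) = N₀·e^(rt) = 258 × e^(0.116×17) = 258 × e^1.972.
e^1.972 ≈ 7.185, so N ≈ 258 × 7.185 = 1853.74.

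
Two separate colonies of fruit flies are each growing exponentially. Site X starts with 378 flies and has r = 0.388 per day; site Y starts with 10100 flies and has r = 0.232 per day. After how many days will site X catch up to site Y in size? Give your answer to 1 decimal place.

21.1 days

Set 378·e^(0.388t) = 10100·e^(0.232t).
e^((0.388 − 0.232)t) = 10100/378 → e^(0.156·t) = 26.72.
0.156·t = ln(26.72) = 3.2854, so t = 3.2854/0.156 = 21.06.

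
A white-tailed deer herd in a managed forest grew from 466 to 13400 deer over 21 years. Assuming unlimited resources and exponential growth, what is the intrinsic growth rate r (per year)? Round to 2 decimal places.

0.16 per year

From N(t) = N₀·e^(rt): e^(r·21) = 13400/466 = 28.755.
r·21 = ln(28.755) = 3.3588, so r = 3.3588/21 = 0.15994.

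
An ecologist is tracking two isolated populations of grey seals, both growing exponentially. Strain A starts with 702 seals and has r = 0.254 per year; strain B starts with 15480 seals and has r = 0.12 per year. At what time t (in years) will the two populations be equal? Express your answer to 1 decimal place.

Set 702·e^(0.254t) = 15480·e^(0.12t).
e^((0.254 − 0.12)t) = 15480/702 → e^(0.134·t) = 22.051.
0.134·t = ln(22.051) = 3.0934, so t = 3.0934/0.134 = 23.085.

23.1 years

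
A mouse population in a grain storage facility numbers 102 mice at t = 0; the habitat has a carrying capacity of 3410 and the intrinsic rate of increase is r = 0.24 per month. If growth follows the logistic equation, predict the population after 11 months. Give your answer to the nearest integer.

1029 mice

A = (K − N₀)/N₀ = (3410 − 102)/102 = 32.431.
N(t) = K/(1 + A·e^(−rt)) = 3410/(1 + 32.431×e^(−0.24×11)).
e^(−2.64) = 0.071361; denominator = 1 + 32.431×0.071361 = 3.3143.
N = 3410/3.3143 = 1028.86.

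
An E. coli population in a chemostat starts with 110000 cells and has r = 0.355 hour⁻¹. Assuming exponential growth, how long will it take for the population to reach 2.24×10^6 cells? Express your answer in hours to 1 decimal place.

8.5 hours

Set N₀·e^(rt) = 2.24×10^6: e^(0.355·t) = 2.24×10^6/110000 = 20.364.
0.355·t = ln(20.364) = 3.0138, so t = 3.0138/0.355 = 8.4894.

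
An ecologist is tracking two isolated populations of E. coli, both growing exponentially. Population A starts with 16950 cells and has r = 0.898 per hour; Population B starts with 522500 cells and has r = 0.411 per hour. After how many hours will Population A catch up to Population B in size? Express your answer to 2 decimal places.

Set 16950·e^(0.898t) = 522500·e^(0.411t).
e^((0.898 − 0.411)t) = 522500/16950 → e^(0.487·t) = 30.826.
0.487·t = ln(30.826) = 3.4284, so t = 3.4284/0.487 = 7.0397.

7.04 hours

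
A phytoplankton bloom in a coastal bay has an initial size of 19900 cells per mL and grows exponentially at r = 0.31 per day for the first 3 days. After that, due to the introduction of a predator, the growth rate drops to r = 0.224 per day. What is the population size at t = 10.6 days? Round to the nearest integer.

Phase 1: N(3) = 19900·e^(0.31×3) = 19900·e^0.93 = 50436.7.
Phase 2 runs for 10.6 − 3 = 7.6 days at r = 0.224.
N(10.6) = 50436.7·e^(0.224×7.6) = 50436.7·e^1.702 = 276751.

276751 cells per mL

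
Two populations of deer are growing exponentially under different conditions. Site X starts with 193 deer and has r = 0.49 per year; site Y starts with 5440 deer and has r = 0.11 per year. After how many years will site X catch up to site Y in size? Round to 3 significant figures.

Set 193·e^(0.49t) = 5440·e^(0.11t).
e^((0.49 − 0.11)t) = 5440/193 → e^(0.38·t) = 28.187.
0.38·t = ln(28.187) = 3.3388, so t = 3.3388/0.38 = 8.7864.

8.79 years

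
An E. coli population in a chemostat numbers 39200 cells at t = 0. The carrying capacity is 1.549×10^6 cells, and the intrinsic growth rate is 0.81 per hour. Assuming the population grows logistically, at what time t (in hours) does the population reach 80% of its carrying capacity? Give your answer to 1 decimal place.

6.2 hours

A = (K − N₀)/N₀ = (1.549×10^6 − 39200)/39200 = 38.515.
Solve 1.549×10^6/(1 + 38.515·e^(−0.81t)) = 1.2392×10^6: 1 + 38.515·e^(−0.81t) = 1.25, so e^(−0.81t) = 0.00649093.
−0.81·t = ln(0.00649093) = -5.0374, so t = 5.0374/0.81 = 6.219.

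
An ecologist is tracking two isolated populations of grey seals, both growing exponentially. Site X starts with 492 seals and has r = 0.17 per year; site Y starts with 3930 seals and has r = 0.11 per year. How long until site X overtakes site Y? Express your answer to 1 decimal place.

34.6 years

Set 492·e^(0.17t) = 3930·e^(0.11t).
e^((0.17 − 0.11)t) = 3930/492 → e^(0.06·t) = 7.9878.
0.06·t = ln(7.9878) = 2.0779, so t = 2.0779/0.06 = 34.632.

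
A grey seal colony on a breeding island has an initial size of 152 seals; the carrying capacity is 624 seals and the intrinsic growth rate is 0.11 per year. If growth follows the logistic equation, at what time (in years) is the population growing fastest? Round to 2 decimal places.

Logistic growth is fastest at N = K/2 = 312.
A = (K − N₀)/N₀ = 3.1053. Set K/(1 + A·e^(−rt)) = K/2 → A·e^(−rt) = 1.
e^(−0.11t) = 1/3.1053 = 0.322034, so t = ln(3.1053)/0.11 = 1.1331/0.11 = 10.301.

10.30 years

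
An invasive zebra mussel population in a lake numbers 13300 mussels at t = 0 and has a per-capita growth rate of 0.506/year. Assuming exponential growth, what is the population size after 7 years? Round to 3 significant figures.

N(t) = N₀·e^(rt) = 13300 × e^(0.506×7) = 13300 × e^3.542.
e^3.542 ≈ 34.536, so N ≈ 13300 × 34.536 = 459328.

459000 mussels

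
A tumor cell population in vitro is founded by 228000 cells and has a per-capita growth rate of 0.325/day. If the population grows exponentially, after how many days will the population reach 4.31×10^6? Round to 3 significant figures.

9.04 days

Set N₀·e^(rt) = 4.31×10^6: e^(0.325·t) = 4.31×10^6/228000 = 18.904.
0.325·t = ln(18.904) = 2.9393, so t = 2.9393/0.325 = 9.0441.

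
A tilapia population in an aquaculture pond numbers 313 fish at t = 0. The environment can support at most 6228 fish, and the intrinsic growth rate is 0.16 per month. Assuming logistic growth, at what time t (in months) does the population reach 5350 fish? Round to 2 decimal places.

29.66 months

A = (K − N₀)/N₀ = (6228 − 313)/313 = 18.898.
Solve 6228/(1 + 18.898·e^(−0.16t)) = 5350: 1 + 18.898·e^(−0.16t) = 1.1641, so e^(−0.16t) = 0.00868421.
−0.16·t = ln(0.00868421) = -4.7462, so t = 4.7462/0.16 = 29.664.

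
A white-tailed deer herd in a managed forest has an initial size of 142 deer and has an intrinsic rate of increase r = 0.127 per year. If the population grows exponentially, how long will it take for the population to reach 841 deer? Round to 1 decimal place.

Set N₀·e^(rt) = 841: e^(0.127·t) = 841/142 = 5.9225.
0.127·t = ln(5.9225) = 1.7788, so t = 1.7788/0.127 = 14.006.

14.0 years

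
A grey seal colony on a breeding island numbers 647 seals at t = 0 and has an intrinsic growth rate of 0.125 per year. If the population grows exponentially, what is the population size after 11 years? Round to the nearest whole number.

2559 seals

N(t) = N₀·e^(rt) = 647 × e^(0.125×11) = 647 × e^1.375.
e^1.375 ≈ 3.9551, so N ≈ 647 × 3.9551 = 2558.93.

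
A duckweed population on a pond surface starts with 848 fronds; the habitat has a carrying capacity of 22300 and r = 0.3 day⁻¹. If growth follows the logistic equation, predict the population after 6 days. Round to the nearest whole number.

4304 fronds

A = (K − N₀)/N₀ = (22300 − 848)/848 = 25.297.
N(t) = K/(1 + A·e^(−rt)) = 22300/(1 + 25.297×e^(−0.3×6)).
e^(−1.8) = 0.1653; denominator = 1 + 25.297×0.1653 = 5.1816.
N = 22300/5.1816 = 4303.69.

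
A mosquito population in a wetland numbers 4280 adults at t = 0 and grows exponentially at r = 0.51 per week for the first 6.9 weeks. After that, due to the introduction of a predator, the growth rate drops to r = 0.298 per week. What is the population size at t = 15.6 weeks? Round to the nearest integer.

Phase 1: N(6.9) = 4280·e^(0.51×6.9) = 4280·e^3.519 = 144453.
Phase 2 runs for 15.6 − 6.9 = 8.7 weeks at r = 0.298.
N(15.6) = 144453·e^(0.298×8.7) = 144453·e^2.593 = 1.930536×10^6.

1930536 adults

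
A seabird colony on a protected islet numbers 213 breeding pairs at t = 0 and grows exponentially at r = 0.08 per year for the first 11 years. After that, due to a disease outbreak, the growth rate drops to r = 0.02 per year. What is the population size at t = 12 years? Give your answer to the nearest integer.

524 breeding pairs

Phase 1: N(11) = 213·e^(0.08×11) = 213·e^0.88 = 513.522.
Phase 2 runs for 12 − 11 = 1 years at r = 0.02.
N(12) = 513.522·e^(0.02×1) = 513.522·e^0.02 = 523.895.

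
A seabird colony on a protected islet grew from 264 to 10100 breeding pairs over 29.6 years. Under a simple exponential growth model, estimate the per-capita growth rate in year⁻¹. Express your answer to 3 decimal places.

0.123 per year

From N(t) = N₀·e^(rt): e^(r·29.6) = 10100/264 = 38.258.
r·29.6 = ln(38.258) = 3.6443, so r = 3.6443/29.6 = 0.12312.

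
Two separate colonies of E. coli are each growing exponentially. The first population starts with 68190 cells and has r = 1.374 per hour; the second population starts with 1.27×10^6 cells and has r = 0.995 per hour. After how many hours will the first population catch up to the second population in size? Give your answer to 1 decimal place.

Set 68190·e^(1.374t) = 1.27×10^6·e^(0.995t).
e^((1.374 − 0.995)t) = 1.27×10^6/68190 → e^(0.379·t) = 18.624.
0.379·t = ln(18.624) = 2.9245, so t = 2.9245/0.379 = 7.7163.

7.7 hours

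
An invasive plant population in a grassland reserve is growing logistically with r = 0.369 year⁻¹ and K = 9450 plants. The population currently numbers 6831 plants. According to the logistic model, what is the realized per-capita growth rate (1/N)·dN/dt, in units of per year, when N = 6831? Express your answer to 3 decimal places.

(1/N)·dN/dt = r(1 − N/K) = 0.369 × (1 − 6831/9450).
= 0.369 × 0.27714 = 0.10227.

0.102 per year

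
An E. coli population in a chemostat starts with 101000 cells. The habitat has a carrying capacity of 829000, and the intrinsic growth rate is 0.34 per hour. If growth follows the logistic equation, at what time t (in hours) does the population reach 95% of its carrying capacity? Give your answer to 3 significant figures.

14.5 hours

A = (K − N₀)/N₀ = (829000 − 101000)/101000 = 7.2079.
Solve 829000/(1 + 7.2079·e^(−0.34t)) = 787550: 1 + 7.2079·e^(−0.34t) = 1.0526, so e^(−0.34t) = 0.00730191.
−0.34·t = ln(0.00730191) = -4.9196, so t = 4.9196/0.34 = 14.469.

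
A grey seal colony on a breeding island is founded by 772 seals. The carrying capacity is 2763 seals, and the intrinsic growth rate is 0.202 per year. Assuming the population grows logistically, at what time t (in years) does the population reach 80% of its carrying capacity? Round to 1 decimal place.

A = (K − N₀)/N₀ = (2763 − 772)/772 = 2.579.
Solve 2763/(1 + 2.579·e^(−0.202t)) = 2210.4: 1 + 2.579·e^(−0.202t) = 1.25, so e^(−0.202t) = 0.0969362.
−0.202·t = ln(0.0969362) = -2.3337, so t = 2.3337/0.202 = 11.553.

11.6 years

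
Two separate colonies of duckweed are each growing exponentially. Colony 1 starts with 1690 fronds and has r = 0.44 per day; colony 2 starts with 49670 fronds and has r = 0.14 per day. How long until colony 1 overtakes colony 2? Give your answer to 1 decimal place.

11.3 days

Set 1690·e^(0.44t) = 49670·e^(0.14t).
e^((0.44 − 0.14)t) = 49670/1690 → e^(0.3·t) = 29.391.
0.3·t = ln(29.391) = 3.3807, so t = 3.3807/0.3 = 11.269.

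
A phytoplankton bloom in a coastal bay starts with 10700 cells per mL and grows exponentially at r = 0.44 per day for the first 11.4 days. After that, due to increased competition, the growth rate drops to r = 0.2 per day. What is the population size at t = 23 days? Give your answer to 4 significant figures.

16420000 cells per mL

Phase 1: N(11.4) = 10700·e^(0.44×11.4) = 10700·e^5.016 = 1.613633×10^6.
Phase 2 runs for 23 − 11.4 = 11.6 days at r = 0.2.
N(23) = 1.613633×10^6·e^(0.2×11.6) = 1.613633×10^6·e^2.32 = 1.641981×10^7.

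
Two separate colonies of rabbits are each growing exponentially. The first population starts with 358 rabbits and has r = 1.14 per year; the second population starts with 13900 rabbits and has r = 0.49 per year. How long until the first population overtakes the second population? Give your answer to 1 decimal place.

Set 358·e^(1.14t) = 13900·e^(0.49t).
e^((1.14 − 0.49)t) = 13900/358 → e^(0.65·t) = 38.827.
0.65·t = ln(38.827) = 3.6591, so t = 3.6591/0.65 = 5.6294.

5.6 years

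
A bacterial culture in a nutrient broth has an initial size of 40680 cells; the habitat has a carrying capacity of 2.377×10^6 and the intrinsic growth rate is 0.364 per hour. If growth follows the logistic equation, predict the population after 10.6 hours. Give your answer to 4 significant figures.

1075000 cells

A = (K − N₀)/N₀ = (2.377×10^6 − 40680)/40680 = 57.432.
N(t) = K/(1 + A·e^(−rt)) = 2.377×10^6/(1 + 57.432×e^(−0.364×10.6)).
e^(−3.858) = 0.021102; denominator = 1 + 57.432×0.021102 = 2.2119.
N = 2.377×10^6/2.2119 = 1.074638×10^6.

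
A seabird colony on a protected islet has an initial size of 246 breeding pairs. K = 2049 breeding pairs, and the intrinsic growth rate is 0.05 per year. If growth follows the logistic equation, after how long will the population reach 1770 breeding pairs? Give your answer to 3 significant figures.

76.8 years

A = (K − N₀)/N₀ = (2049 − 246)/246 = 7.3293.
Solve 2049/(1 + 7.3293·e^(−0.05t)) = 1770: 1 + 7.3293·e^(−0.05t) = 1.1576, so e^(−0.05t) = 0.0215065.
−0.05·t = ln(0.0215065) = -3.8394, so t = 3.8394/0.05 = 76.788.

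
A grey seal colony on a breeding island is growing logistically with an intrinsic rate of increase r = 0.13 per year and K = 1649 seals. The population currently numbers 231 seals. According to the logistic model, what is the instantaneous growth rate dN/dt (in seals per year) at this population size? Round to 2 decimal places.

25.82 seals per year

dN/dt = rN(1 − N/K) = 0.13 × 231 × (1 − 231/1649).
1 − 231/1649 = 0.85992; dN/dt = 0.13 × 231 × 0.85992 = 25.823.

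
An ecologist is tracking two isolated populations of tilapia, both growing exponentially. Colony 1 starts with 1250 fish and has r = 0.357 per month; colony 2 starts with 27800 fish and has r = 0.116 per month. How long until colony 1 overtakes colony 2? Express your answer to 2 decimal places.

12.87 months

Set 1250·e^(0.357t) = 27800·e^(0.116t).
e^((0.357 − 0.116)t) = 27800/1250 → e^(0.241·t) = 22.24.
0.241·t = ln(22.24) = 3.1019, so t = 3.1019/0.241 = 12.871.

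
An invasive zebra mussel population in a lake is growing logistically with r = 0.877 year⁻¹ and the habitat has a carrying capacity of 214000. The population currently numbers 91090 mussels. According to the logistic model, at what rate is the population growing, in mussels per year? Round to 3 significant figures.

dN/dt = rN(1 − N/K) = 0.877 × 91090 × (1 − 91090/214000).
1 − 91090/214000 = 0.57435; dN/dt = 0.877 × 91090 × 0.57435 = 45882.

45900 mussels per year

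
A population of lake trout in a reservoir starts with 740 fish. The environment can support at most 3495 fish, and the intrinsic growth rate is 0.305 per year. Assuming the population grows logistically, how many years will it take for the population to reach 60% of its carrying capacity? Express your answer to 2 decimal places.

A = (K − N₀)/N₀ = (3495 − 740)/740 = 3.723.
Solve 3495/(1 + 3.723·e^(−0.305t)) = 2097: 1 + 3.723·e^(−0.305t) = 1.6667, so e^(−0.305t) = 0.179068.
−0.305·t = ln(0.179068) = -1.72, so t = 1.72/0.305 = 5.6393.

5.64 years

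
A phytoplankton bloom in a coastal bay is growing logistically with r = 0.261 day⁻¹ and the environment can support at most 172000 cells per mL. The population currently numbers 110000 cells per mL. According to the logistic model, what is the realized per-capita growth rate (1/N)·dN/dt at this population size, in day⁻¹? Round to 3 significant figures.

0.0941 per day

(1/N)·dN/dt = r(1 − N/K) = 0.261 × (1 − 110000/172000).
= 0.261 × 0.36047 = 0.094081.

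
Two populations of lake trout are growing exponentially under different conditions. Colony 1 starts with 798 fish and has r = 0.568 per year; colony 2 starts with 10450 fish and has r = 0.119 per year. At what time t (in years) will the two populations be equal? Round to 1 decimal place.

5.7 years

Set 798·e^(0.568t) = 10450·e^(0.119t).
e^((0.568 − 0.119)t) = 10450/798 → e^(0.449·t) = 13.095.
0.449·t = ln(13.095) = 2.5722, so t = 2.5722/0.449 = 5.7288.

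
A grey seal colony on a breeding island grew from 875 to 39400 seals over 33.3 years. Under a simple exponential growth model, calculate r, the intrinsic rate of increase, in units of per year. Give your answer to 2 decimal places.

0.11 per year

From N(t) = N₀·e^(rt): e^(r·33.3) = 39400/875 = 45.029.
r·33.3 = ln(45.029) = 3.8073, so r = 3.8073/33.3 = 0.11433.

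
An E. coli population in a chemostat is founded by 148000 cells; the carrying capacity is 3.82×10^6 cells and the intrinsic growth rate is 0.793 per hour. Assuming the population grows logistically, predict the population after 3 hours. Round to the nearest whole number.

A = (K − N₀)/N₀ = (3.82×10^6 − 148000)/148000 = 24.811.
N(t) = K/(1 + A·e^(−rt)) = 3.82×10^6/(1 + 24.811×e^(−0.793×3)).
e^(−2.379) = 0.092643; denominator = 1 + 24.811×0.092643 = 3.2986.
N = 3.82×10^6/3.2986 = 1.158084×10^6.

1158084 cells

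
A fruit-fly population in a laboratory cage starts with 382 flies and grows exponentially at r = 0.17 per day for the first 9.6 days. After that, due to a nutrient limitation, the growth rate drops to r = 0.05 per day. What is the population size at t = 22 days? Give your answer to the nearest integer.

3632 flies

Phase 1: N(9.6) = 382·e^(0.17×9.6) = 382·e^1.632 = 1953.58.
Phase 2 runs for 22 − 9.6 = 12.4 days at r = 0.05.
N(22) = 1953.58·e^(0.05×12.4) = 1953.58·e^0.62 = 3631.57.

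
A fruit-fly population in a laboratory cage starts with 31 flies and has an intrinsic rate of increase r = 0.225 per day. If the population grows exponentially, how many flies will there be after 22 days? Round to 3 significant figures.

N(t) = N₀·e^(rt) = 31 × e^(0.225×22) = 31 × e^4.95.
e^4.95 ≈ 141.17, so N ≈ 31 × 141.17 = 4376.42.

4380 flies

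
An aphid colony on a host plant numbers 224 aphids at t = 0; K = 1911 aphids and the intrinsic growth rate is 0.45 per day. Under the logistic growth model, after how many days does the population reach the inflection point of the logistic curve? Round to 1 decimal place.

Logistic growth is fastest at N = K/2 = 955.5.
A = (K − N₀)/N₀ = 7.5312. Set K/(1 + A·e^(−rt)) = K/2 → A·e^(−rt) = 1.
e^(−0.45t) = 1/7.5312 = 0.13278, so t = ln(7.5312)/0.45 = 2.0191/0.45 = 4.4868.

4.5 days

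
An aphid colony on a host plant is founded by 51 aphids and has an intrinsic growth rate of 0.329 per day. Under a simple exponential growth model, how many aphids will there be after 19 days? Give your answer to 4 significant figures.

26450 aphids

N(t) = N₀·e^(rt) = 51 × e^(0.329×19) = 51 × e^6.251.
e^6.251 ≈ 518.53, so N ≈ 51 × 518.53 = 26445.1.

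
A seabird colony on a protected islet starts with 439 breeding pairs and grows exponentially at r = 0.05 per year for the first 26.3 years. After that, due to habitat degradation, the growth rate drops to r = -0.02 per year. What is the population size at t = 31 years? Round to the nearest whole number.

1488 breeding pairs

Phase 1: N(26.3) = 439·e^(0.05×26.3) = 439·e^1.315 = 1635.17.
Phase 2 runs for 31 − 26.3 = 4.7 years at r = -0.02.
N(31) = 1635.17·e^(-0.02×4.7) = 1635.17·e^-0.094 = 1488.46.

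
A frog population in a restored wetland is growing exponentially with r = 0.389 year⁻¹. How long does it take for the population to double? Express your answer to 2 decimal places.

1.78 years

Doubling time t_d = ln(2)/r = 0.6931/0.389 = 1.7819.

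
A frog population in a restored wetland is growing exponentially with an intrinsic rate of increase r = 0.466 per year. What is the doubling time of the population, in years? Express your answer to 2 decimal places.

Doubling time t_d = ln(2)/r = 0.6931/0.466 = 1.4874.

1.49 years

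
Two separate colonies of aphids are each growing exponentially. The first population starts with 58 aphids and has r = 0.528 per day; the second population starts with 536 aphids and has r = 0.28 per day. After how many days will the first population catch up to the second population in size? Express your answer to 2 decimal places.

8.97 days

Set 58·e^(0.528t) = 536·e^(0.28t).
e^((0.528 − 0.28)t) = 536/58 → e^(0.248·t) = 9.2414.
0.248·t = ln(9.2414) = 2.2237, so t = 2.2237/0.248 = 8.9665.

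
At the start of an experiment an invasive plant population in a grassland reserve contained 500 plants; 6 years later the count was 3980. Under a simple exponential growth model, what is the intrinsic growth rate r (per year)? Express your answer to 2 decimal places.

From N(t) = N₀·e^(rt): e^(r·6) = 3980/500 = 7.96.
r·6 = ln(7.96) = 2.0744, so r = 2.0744/6 = 0.34574.

0.35 per year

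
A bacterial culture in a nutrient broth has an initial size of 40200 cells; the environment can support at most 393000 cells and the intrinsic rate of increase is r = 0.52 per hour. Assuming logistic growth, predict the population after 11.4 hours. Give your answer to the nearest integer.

A = (K − N₀)/N₀ = (393000 − 40200)/40200 = 8.7761.
N(t) = K/(1 + A·e^(−rt)) = 393000/(1 + 8.7761×e^(−0.52×11.4)).
e^(−5.928) = 0.0026638; denominator = 1 + 8.7761×0.0026638 = 1.0234.
N = 393000/1.0234 = 384022.

384022 cells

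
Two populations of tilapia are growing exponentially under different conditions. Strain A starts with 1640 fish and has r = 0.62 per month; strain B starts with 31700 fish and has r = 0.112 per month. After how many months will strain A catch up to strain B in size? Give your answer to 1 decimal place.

Set 1640·e^(0.62t) = 31700·e^(0.112t).
e^((0.62 − 0.112)t) = 31700/1640 → e^(0.508·t) = 19.329.
0.508·t = ln(19.329) = 2.9616, so t = 2.9616/0.508 = 5.83.

5.8 months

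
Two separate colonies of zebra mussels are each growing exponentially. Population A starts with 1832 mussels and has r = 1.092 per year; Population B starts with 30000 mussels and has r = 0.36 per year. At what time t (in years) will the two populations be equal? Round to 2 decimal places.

3.82 years

Set 1832·e^(1.092t) = 30000·e^(0.36t).
e^((1.092 − 0.36)t) = 30000/1832 → e^(0.732·t) = 16.376.
0.732·t = ln(16.376) = 2.7958, so t = 2.7958/0.732 = 3.8194.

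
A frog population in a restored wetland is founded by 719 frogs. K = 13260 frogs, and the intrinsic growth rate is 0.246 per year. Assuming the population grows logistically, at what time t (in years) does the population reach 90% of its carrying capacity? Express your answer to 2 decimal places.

20.55 years

A = (K − N₀)/N₀ = (13260 − 719)/719 = 17.442.
Solve 13260/(1 + 17.442·e^(−0.246t)) = 11934: 1 + 17.442·e^(−0.246t) = 1.1111, so e^(−0.246t) = 0.00637022.
−0.246·t = ln(0.00637022) = -5.0561, so t = 5.0561/0.246 = 20.553.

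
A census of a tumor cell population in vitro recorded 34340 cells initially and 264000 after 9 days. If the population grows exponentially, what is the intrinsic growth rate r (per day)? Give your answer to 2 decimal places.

0.23 per day

From N(t) = N₀·e^(rt): e^(r·9) = 264000/34340 = 7.6878.
r·9 = ln(7.6878) = 2.0396, so r = 2.0396/9 = 0.22663.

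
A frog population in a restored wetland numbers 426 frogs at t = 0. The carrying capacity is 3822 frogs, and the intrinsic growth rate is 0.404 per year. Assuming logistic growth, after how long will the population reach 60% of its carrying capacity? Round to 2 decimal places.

A = (K − N₀)/N₀ = (3822 − 426)/426 = 7.9718.
Solve 3822/(1 + 7.9718·e^(−0.404t)) = 2293.2: 1 + 7.9718·e^(−0.404t) = 1.6667, so e^(−0.404t) = 0.0836278.
−0.404·t = ln(0.0836278) = -2.4814, so t = 2.4814/0.404 = 6.142.

6.14 years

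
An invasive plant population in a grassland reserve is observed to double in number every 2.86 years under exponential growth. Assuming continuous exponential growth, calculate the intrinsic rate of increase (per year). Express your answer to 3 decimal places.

r = ln(2)/t_d = 0.6931/2.86 = 0.24236.

0.242 per year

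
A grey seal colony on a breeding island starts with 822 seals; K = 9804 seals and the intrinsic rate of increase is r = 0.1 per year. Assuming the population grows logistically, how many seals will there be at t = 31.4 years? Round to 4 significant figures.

6656 seals

A = (K − N₀)/N₀ = (9804 − 822)/822 = 10.927.
N(t) = K/(1 + A·e^(−rt)) = 9804/(1 + 10.927×e^(−0.1×31.4)).
e^(−3.14) = 0.043283; denominator = 1 + 10.927×0.043283 = 1.473.
N = 9804/1.473 = 6656.02.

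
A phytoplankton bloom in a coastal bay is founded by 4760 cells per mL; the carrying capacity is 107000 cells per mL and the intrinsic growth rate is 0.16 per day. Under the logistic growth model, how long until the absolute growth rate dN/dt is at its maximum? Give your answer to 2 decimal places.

Logistic growth is fastest at N = K/2 = 53500.
A = (K − N₀)/N₀ = 21.479. Set K/(1 + A·e^(−rt)) = K/2 → A·e^(−rt) = 1.
e^(−0.16t) = 1/21.479 = 0.0465571, so t = ln(21.479)/0.16 = 3.0671/0.16 = 19.169.

19.17 days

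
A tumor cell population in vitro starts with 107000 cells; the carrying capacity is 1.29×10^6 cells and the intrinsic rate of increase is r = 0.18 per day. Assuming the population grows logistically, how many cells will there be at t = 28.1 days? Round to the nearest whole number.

1205272 cells

A = (K − N₀)/N₀ = (1.29×10^6 − 107000)/107000 = 11.056.
N(t) = K/(1 + A·e^(−rt)) = 1.29×10^6/(1 + 11.056×e^(−0.18×28.1)).
e^(−5.058) = 0.0063583; denominator = 1 + 11.056×0.0063583 = 1.0703.
N = 1.29×10^6/1.0703 = 1.205272×10^6.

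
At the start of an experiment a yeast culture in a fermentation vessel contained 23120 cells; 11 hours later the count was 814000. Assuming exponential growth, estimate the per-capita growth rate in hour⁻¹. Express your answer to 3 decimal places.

0.324 per hour

From N(t) = N₀·e^(rt): e^(r·11) = 814000/23120 = 35.208.
r·11 = ln(35.208) = 3.5613, so r = 3.5613/11 = 0.32375.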